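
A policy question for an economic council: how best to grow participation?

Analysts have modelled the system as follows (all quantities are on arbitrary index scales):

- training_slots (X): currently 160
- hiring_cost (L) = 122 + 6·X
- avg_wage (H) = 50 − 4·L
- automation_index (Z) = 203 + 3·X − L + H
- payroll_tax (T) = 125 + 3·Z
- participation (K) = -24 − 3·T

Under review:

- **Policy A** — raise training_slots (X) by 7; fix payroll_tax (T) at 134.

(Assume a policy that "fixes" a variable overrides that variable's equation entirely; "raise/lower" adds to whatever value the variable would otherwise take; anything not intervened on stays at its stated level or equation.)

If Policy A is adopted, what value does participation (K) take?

-426

Policy A (X + 7, T := 134):
  X = 160 + 7 = 167
  L = 122 + 6·167 = 1124
  H = 50 − 4·1124 = -4446
  Z = 203 + 3·167 − 1124 + (-4446) = -4866
  T = 134
  K = -24 − 3·134 = -426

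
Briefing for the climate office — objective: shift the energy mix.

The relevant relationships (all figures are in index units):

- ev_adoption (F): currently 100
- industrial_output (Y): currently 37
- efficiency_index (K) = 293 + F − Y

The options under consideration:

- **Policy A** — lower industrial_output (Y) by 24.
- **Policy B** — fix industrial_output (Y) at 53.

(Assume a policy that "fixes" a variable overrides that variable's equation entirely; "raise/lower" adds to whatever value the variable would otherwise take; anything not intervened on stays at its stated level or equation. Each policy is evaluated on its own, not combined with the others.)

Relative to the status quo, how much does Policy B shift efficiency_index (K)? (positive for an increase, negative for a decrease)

Baseline:
  F = 100
  Y = 37
  K = 293 + 100 − 37 = 356
Policy B (Y := 53):
  F = 100
  Y = 53
  K = 293 + 100 − 53 = 340
Change in K: 340 − 356 = -16

-16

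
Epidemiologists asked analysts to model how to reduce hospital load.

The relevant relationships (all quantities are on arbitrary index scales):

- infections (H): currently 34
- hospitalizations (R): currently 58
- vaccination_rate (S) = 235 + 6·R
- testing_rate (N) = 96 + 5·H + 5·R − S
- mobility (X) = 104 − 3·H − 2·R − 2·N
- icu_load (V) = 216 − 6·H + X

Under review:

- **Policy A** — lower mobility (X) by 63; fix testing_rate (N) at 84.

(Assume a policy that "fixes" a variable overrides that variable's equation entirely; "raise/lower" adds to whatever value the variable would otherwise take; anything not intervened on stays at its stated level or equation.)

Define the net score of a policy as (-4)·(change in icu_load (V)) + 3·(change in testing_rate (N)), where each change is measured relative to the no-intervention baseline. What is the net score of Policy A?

Baseline:
  H = 34
  R = 58
  S = 235 + 6·58 = 583
  N = 96 + 5·34 + 5·58 − 583 = -27
  X = 104 − 3·34 − 2·58 − 2·(-27) = -60
  V = 216 − 6·34 + (-60) = -48
Policy A (X − 63, N := 84):
  H = 34
  R = 58
  S = 235 + 6·58 = 583
  N = 84
  X = 104 − 3·34 − 2·58 − 2·84 (−63 from intervention) = -345
  V = 216 − 6·34 + (-345) = -333
ΔV = -333 − (-48) = -285; ΔN = 84 − (-27) = 111
Score = (-4)·(-285) + 3·111 = 1473

1473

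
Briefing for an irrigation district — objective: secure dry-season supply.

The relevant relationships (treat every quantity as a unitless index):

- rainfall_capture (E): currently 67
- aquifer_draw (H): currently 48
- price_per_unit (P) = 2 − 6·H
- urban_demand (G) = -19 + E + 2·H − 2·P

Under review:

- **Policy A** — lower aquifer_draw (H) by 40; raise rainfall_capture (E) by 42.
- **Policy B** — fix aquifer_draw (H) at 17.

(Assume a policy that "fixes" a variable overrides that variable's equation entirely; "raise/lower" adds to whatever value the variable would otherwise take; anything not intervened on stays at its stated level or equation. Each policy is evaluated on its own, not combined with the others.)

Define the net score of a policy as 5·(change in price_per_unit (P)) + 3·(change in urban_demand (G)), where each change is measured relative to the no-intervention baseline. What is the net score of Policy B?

-372

Baseline:
  E = 67
  H = 48
  P = 2 − 6·48 = -286
  G = -19 + 67 + 2·48 − 2·(-286) = 716
Policy B (H := 17):
  E = 67
  H = 17
  P = 2 − 6·17 = -100
  G = -19 + 67 + 2·17 − 2·(-100) = 282
ΔP = -100 − (-286) = 186; ΔG = 282 − 716 = -434
Score = 5·186 + 3·(-434) = -372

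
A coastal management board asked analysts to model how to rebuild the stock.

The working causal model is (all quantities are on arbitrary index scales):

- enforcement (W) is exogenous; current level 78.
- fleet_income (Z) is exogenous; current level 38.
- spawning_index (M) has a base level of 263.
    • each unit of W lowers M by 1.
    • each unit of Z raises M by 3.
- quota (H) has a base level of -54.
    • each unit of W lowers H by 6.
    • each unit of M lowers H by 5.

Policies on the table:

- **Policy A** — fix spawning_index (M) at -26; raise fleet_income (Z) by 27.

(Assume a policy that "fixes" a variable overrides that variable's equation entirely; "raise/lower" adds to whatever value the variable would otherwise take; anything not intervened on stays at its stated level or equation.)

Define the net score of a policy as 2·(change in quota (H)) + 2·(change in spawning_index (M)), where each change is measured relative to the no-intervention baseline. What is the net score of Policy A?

Baseline:
  W = 78
  Z = 38
  M = 263 − 78 + 3·38 = 299
  H = -54 − 6·78 − 5·299 = -2017
Policy A (M := -26, Z + 27):
  W = 78
  Z = 38 + 27 = 65
  M = -26
  H = -54 − 6·78 − 5·(-26) = -392
ΔH = -392 − (-2017) = 1625; ΔM = -26 − 299 = -325
Score = 2·1625 + 2·(-325) = 2600

2600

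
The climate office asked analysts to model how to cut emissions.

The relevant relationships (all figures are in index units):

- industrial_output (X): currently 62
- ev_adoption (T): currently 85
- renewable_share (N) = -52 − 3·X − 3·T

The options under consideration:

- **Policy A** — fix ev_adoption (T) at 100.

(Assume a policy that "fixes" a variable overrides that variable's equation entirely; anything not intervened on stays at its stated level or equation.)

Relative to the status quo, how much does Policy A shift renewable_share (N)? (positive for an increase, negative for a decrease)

Baseline:
  X = 62
  T = 85
  N = -52 − 3·62 − 3·85 = -493
Policy A (T := 100):
  X = 62
  T = 100
  N = -52 − 3·62 − 3·100 = -538
Change in N: -538 − (-493) = -45

-45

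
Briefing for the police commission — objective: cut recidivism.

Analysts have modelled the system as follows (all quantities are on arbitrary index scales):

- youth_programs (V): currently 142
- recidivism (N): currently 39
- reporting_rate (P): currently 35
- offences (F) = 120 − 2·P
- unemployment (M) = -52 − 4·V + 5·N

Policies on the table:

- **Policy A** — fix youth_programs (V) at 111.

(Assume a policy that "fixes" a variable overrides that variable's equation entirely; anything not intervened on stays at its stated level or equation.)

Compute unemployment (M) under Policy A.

-301

Policy A (V := 111):
  V = 111
  N = 39
  M = -52 − 4·111 + 5·39 = -301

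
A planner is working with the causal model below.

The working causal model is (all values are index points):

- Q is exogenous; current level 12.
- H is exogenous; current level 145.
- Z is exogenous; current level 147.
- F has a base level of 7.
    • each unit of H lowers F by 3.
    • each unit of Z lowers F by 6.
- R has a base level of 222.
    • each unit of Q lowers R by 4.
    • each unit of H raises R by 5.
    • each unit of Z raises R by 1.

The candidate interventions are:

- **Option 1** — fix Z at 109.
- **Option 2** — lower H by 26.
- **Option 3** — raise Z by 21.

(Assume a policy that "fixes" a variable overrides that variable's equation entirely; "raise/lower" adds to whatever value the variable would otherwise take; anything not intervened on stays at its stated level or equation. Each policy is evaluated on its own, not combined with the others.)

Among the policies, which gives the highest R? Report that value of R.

Option 1 (Z := 109):
  Q = 12
  H = 145
  Z = 109
  R = 222 − 4·12 + 5·145 + 109 = 1008
Option 2 (H − 26):
  Q = 12
  H = 145 − 26 = 119
  Z = 147
  R = 222 − 4·12 + 5·119 + 147 = 916
Option 3 (Z + 21):
  Q = 12
  H = 145
  Z = 147 + 21 = 168
  R = 222 − 4·12 + 5·145 + 168 = 1067
Comparing — Option 1: R=1008, Option 2: R=916, Option 3: R=1067. Highest is 1067 (Option 3).

1067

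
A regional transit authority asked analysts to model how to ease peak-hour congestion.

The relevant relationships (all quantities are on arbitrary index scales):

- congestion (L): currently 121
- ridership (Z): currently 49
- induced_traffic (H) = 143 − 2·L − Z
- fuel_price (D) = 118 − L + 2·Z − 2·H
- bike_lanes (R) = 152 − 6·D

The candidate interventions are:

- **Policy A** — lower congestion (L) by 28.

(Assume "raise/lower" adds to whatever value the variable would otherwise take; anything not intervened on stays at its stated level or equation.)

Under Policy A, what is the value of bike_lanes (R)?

Policy A (L − 28):
  L = 121 − 28 = 93
  Z = 49
  H = 143 − 2·93 − 49 = -92
  D = 118 − 93 + 2·49 − 2·(-92) = 307
  R = 152 − 6·307 = -1690

-1690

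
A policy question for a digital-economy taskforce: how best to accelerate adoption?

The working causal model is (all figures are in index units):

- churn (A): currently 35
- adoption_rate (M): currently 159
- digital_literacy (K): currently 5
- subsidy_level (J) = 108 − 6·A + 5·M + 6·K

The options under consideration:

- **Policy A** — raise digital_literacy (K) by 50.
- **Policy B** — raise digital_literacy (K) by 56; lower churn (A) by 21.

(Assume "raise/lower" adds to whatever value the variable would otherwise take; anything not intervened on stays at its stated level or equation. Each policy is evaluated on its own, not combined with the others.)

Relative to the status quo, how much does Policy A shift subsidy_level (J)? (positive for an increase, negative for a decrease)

Baseline:
  A = 35
  M = 159
  K = 5
  J = 108 − 6·35 + 5·159 + 6·5 = 723
Policy A (K + 50):
  A = 35
  M = 159
  K = 5 + 50 = 55
  J = 108 − 6·35 + 5·159 + 6·55 = 1023
Change in J: 1023 − 723 = 300

300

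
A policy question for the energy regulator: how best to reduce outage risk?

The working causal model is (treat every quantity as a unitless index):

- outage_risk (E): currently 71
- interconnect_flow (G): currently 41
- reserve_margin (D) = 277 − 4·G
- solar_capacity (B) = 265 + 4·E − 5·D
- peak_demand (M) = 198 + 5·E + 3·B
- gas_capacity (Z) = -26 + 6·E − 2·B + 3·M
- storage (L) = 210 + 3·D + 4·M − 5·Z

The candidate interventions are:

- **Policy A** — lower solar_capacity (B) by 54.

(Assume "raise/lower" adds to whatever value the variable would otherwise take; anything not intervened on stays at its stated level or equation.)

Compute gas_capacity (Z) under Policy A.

1569

Policy A (B − 54):
  E = 71
  G = 41
  D = 277 − 4·41 = 113
  B = 265 + 4·71 − 5·113 (−54 from intervention) = -70
  M = 198 + 5·71 + 3·(-70) = 343
  Z = -26 + 6·71 − 2·(-70) + 3·343 = 1569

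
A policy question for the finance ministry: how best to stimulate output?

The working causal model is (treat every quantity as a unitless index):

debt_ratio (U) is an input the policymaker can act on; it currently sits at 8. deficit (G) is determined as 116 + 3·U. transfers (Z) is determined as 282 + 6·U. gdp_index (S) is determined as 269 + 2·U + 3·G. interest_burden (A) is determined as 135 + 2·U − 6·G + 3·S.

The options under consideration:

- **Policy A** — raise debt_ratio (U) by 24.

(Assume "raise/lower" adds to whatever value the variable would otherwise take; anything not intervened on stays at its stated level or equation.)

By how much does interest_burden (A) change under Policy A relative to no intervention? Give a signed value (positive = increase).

408

Baseline:
  U = 8
  G = 116 + 3·8 = 140
  S = 269 + 2·8 + 3·140 = 705
  A = 135 + 2·8 − 6·140 + 3·705 = 1426
Policy A (U + 24):
  U = 8 + 24 = 32
  G = 116 + 3·32 = 212
  S = 269 + 2·32 + 3·212 = 969
  A = 135 + 2·32 − 6·212 + 3·969 = 1834
Change in A: 1834 − 1426 = 408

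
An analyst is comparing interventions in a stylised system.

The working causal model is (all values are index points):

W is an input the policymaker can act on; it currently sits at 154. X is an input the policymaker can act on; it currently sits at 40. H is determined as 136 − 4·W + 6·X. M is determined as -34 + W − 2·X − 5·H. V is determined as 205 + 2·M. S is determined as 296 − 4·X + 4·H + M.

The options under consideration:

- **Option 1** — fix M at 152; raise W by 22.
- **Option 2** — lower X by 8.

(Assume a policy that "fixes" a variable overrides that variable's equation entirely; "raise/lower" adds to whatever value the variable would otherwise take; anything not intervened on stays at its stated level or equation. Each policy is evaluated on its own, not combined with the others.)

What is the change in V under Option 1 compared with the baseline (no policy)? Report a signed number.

Baseline:
  W = 154
  X = 40
  H = 136 − 4·154 + 6·40 = -240
  M = -34 + 154 − 2·40 − 5·(-240) = 1240
  V = 205 + 2·1240 = 2685
Option 1 (M := 152, W + 22):
  W = 154 + 22 = 176
  X = 40
  H = 136 − 4·176 + 6·40 = -328
  M = 152
  V = 205 + 2·152 = 509
Change in V: 509 − 2685 = -2176

-2176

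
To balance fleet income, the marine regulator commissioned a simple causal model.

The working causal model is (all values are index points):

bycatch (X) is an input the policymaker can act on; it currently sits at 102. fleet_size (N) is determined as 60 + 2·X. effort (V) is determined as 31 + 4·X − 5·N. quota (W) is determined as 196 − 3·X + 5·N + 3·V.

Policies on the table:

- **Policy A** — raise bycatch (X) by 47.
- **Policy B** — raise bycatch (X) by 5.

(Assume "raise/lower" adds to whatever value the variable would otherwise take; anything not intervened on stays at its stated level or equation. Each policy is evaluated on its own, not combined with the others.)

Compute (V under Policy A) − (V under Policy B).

-252

Policy A (X + 47):
  X = 102 + 47 = 149
  N = 60 + 2·149 = 358
  V = 31 + 4·149 − 5·358 = -1163
Policy B (X + 5):
  X = 102 + 5 = 107
  N = 60 + 2·107 = 274
  V = 31 + 4·107 − 5·274 = -911
V: -1163 − (-911) = -252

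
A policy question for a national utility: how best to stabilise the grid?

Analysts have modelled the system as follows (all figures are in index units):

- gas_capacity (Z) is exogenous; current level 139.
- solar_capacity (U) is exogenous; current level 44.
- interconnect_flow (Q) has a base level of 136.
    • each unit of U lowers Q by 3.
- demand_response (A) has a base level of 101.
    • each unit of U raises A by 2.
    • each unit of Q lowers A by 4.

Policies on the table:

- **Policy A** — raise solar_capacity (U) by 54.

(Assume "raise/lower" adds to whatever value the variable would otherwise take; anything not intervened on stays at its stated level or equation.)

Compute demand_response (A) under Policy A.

Policy A (U + 54):
  U = 44 + 54 = 98
  Q = 136 − 3·98 = -158
  A = 101 + 2·98 − 4·(-158) = 929

929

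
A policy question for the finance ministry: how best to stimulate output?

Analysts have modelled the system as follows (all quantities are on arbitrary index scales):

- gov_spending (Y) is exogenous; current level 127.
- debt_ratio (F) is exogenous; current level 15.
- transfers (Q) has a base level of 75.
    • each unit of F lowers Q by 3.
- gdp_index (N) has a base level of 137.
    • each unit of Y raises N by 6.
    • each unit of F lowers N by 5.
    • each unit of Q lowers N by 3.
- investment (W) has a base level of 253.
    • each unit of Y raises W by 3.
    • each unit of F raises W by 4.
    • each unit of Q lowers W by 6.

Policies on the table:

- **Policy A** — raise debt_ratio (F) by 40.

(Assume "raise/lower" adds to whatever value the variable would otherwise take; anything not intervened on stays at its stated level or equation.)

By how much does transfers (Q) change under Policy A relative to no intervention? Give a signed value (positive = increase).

-120

Baseline:
  F = 15
  Q = 75 − 3·15 = 30
Policy A (F + 40):
  F = 15 + 40 = 55
  Q = 75 − 3·55 = -90
Change in Q: -90 − 30 = -120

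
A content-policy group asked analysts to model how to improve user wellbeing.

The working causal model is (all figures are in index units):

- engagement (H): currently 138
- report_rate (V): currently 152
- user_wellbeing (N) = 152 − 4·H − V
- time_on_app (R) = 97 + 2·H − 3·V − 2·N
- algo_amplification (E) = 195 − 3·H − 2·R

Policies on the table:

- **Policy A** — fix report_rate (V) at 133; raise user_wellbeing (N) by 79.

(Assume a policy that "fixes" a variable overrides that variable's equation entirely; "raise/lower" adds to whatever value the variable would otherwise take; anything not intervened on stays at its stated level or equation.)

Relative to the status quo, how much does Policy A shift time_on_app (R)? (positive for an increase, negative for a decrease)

-139

Baseline:
  H = 138
  V = 152
  N = 152 − 4·138 − 152 = -552
  R = 97 + 2·138 − 3·152 − 2·(-552) = 1021
Policy A (V := 133, N + 79):
  H = 138
  V = 133
  N = 152 − 4·138 − 133 (+79 from intervention) = -454
  R = 97 + 2·138 − 3·133 − 2·(-454) = 882
Change in R: 882 − 1021 = -139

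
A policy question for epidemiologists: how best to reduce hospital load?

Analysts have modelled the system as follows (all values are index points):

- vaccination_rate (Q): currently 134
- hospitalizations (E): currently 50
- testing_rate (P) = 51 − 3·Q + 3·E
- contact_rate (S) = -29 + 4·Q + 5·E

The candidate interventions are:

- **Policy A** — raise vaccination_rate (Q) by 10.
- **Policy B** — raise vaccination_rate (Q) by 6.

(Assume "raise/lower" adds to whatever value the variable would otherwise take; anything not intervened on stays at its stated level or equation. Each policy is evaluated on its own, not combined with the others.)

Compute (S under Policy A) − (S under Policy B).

16

Policy A (Q + 10):
  Q = 134 + 10 = 144
  E = 50
  S = -29 + 4·144 + 5·50 = 797
Policy B (Q + 6):
  Q = 134 + 6 = 140
  E = 50
  S = -29 + 4·140 + 5·50 = 781
S: 797 − 781 = 16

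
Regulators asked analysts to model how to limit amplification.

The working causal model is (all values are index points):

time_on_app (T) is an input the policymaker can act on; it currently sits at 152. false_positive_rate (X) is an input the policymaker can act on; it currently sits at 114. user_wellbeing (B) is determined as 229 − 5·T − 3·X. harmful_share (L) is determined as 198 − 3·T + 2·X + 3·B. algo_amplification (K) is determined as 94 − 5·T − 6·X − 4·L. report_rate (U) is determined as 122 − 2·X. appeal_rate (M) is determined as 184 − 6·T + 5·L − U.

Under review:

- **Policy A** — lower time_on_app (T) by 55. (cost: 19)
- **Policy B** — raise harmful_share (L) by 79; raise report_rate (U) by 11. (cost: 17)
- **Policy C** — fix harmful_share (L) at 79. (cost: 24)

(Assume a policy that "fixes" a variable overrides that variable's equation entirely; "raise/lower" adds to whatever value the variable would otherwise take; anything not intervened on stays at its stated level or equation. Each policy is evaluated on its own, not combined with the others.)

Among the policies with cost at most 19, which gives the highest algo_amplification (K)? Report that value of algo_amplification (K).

Policy A (T − 55):
  T = 152 − 55 = 97
  X = 114
  B = 229 − 5·97 − 3·114 = -598
  L = 198 − 3·97 + 2·114 + 3·(-598) = -1659
  K = 94 − 5·97 − 6·114 − 4·(-1659) = 5561
Policy B (L + 79, U + 11):
  T = 152
  X = 114
  B = 229 − 5·152 − 3·114 = -873
  L = 198 − 3·152 + 2·114 + 3·(-873) (+79 from intervention) = -2570
  K = 94 − 5·152 − 6·114 − 4·(-2570) = 8930
Comparing — Policy A: K=5561, Policy B: K=8930. Highest is 8930 (Policy B).

8930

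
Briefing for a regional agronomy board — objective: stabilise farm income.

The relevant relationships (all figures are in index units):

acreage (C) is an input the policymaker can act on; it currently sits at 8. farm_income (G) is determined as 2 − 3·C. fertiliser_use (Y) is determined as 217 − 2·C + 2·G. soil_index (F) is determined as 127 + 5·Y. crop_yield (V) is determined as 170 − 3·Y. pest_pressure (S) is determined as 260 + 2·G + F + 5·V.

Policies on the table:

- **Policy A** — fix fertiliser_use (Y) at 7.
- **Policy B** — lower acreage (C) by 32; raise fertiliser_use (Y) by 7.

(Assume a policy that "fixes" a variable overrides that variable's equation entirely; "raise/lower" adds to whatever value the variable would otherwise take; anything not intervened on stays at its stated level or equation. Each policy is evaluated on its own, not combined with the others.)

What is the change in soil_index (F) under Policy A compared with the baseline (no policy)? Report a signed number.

Baseline:
  C = 8
  G = 2 − 3·8 = -22
  Y = 217 − 2·8 + 2·(-22) = 157
  F = 127 + 5·157 = 912
Policy A (Y := 7):
  C = 8
  G = 2 − 3·8 = -22
  Y = 7
  F = 127 + 5·7 = 162
Change in F: 162 − 912 = -750

-750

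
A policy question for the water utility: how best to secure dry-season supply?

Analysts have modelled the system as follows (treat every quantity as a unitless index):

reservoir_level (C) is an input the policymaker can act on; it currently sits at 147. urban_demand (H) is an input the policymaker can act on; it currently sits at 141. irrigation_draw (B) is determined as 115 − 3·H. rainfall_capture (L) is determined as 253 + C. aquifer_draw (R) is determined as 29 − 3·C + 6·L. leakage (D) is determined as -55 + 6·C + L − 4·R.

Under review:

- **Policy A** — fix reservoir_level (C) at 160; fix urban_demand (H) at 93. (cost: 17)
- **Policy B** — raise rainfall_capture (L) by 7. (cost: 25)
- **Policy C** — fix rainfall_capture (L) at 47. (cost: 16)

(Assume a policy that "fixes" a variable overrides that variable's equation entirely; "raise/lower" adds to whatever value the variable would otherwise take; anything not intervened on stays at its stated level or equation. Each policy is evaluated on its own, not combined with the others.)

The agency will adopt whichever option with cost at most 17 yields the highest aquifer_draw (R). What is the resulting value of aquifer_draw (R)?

2027

Policy A (C := 160, H := 93):
  C = 160
  L = 253 + 160 = 413
  R = 29 − 3·160 + 6·413 = 2027
Policy C (L := 47):
  C = 147
  L = 47
  R = 29 − 3·147 + 6·47 = -130
Comparing — Policy A: R=2027, Policy C: R=-130. Highest is 2027 (Policy A).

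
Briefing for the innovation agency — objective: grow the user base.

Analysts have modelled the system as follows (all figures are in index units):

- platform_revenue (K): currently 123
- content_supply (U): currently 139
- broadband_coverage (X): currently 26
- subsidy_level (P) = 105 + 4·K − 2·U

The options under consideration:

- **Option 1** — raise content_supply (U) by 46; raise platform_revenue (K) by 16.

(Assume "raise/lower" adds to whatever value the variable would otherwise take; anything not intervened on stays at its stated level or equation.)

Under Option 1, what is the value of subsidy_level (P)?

291

Option 1 (U + 46, K + 16):
  K = 123 + 16 = 139
  U = 139 + 46 = 185
  P = 105 + 4·139 − 2·185 = 291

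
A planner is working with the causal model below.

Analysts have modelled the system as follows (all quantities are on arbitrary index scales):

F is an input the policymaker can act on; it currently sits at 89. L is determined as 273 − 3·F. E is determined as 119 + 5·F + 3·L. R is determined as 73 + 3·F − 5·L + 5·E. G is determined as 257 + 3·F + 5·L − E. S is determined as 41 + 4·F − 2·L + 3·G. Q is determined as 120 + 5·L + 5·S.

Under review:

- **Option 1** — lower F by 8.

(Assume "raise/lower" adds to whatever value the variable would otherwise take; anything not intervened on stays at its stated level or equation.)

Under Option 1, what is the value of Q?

Option 1 (F − 8):
  F = 89 − 8 = 81
  L = 273 − 3·81 = 30
  E = 119 + 5·81 + 3·30 = 614
  G = 257 + 3·81 + 5·30 − 614 = 36
  S = 41 + 4·81 − 2·30 + 3·36 = 413
  Q = 120 + 5·30 + 5·413 = 2335

2335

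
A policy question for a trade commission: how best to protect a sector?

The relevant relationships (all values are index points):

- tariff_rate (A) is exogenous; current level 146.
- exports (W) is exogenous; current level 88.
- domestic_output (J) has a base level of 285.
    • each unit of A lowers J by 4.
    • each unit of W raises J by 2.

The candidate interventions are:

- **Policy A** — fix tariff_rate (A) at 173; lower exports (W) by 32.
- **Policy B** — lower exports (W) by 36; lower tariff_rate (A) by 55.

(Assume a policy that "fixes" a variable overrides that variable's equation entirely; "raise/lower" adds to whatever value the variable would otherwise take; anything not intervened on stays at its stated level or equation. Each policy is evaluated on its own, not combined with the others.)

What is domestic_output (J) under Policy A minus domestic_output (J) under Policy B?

-320

Policy A (A := 173, W − 32):
  A = 173
  W = 88 − 32 = 56
  J = 285 − 4·173 + 2·56 = -295
Policy B (W − 36, A − 55):
  A = 146 − 55 = 91
  W = 88 − 36 = 52
  J = 285 − 4·91 + 2·52 = 25
J: -295 − 25 = -320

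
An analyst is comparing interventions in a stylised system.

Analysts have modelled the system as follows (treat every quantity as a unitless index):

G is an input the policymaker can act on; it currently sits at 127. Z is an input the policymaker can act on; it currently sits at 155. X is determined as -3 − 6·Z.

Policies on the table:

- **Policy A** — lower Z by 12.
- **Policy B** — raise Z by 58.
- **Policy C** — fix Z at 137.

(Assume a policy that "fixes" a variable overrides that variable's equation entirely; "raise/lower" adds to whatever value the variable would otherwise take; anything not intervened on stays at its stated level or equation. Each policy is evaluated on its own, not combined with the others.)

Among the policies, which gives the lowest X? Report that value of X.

-1281

Policy A (Z − 12):
  Z = 155 − 12 = 143
  X = -3 − 6·143 = -861
Policy B (Z + 58):
  Z = 155 + 58 = 213
  X = -3 − 6·213 = -1281
Policy C (Z := 137):
  Z = 137
  X = -3 − 6·137 = -825
Comparing — Policy A: X=-861, Policy B: X=-1281, Policy C: X=-825. Lowest is -1281 (Policy B).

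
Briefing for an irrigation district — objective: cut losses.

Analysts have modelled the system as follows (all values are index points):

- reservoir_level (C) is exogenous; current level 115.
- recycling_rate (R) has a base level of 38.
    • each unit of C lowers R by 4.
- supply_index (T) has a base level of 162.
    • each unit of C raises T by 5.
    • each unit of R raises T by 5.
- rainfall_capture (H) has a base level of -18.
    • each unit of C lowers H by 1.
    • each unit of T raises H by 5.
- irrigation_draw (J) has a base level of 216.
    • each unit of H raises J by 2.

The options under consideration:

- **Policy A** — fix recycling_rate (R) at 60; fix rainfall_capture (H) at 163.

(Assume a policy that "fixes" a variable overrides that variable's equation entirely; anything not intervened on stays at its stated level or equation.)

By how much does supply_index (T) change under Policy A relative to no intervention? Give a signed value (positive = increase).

Baseline:
  C = 115
  R = 38 − 4·115 = -422
  T = 162 + 5·115 + 5·(-422) = -1373
Policy A (R := 60, H := 163):
  C = 115
  R = 60
  T = 162 + 5·115 + 5·60 = 1037
Change in T: 1037 − (-1373) = 2410

2410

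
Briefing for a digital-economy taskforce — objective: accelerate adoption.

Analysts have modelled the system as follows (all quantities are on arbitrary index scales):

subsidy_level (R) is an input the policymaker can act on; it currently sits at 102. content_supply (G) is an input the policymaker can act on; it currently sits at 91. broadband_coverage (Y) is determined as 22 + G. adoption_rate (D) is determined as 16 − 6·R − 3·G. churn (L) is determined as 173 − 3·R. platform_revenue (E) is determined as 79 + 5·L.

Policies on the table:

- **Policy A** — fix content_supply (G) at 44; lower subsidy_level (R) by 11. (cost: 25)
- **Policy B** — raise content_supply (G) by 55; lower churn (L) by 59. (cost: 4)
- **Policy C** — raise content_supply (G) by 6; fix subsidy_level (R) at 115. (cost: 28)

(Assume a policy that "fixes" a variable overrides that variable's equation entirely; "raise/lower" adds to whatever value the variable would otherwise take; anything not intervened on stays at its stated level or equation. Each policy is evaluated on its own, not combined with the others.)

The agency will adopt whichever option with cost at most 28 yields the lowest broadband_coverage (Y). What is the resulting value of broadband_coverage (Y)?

Policy A (G := 44, R − 11):
  G = 44
  Y = 22 + 44 = 66
Policy B (G + 55, L − 59):
  G = 91 + 55 = 146
  Y = 22 + 146 = 168
Policy C (G + 6, R := 115):
  G = 91 + 6 = 97
  Y = 22 + 97 = 119
Comparing — Policy A: Y=66, Policy B: Y=168, Policy C: Y=119. Lowest is 66 (Policy A).

66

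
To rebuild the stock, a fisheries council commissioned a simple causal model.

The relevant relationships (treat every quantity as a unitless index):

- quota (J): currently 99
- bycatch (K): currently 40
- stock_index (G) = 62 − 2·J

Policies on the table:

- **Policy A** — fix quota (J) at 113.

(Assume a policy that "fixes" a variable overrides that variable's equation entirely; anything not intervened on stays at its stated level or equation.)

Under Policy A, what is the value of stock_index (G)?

-164

Policy A (J := 113):
  J = 113
  G = 62 − 2·113 = -164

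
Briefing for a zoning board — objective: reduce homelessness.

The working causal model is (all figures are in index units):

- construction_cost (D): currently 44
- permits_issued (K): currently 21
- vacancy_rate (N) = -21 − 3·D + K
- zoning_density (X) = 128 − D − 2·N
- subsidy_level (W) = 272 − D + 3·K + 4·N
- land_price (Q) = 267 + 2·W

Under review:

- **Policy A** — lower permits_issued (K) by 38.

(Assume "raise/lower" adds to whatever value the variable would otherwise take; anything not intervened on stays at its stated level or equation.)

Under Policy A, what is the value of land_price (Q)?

Policy A (K − 38):
  D = 44
  K = 21 − 38 = -17
  N = -21 − 3·44 + (-17) = -170
  W = 272 − 44 + 3·(-17) + 4·(-170) = -503
  Q = 267 + 2·(-503) = -739

-739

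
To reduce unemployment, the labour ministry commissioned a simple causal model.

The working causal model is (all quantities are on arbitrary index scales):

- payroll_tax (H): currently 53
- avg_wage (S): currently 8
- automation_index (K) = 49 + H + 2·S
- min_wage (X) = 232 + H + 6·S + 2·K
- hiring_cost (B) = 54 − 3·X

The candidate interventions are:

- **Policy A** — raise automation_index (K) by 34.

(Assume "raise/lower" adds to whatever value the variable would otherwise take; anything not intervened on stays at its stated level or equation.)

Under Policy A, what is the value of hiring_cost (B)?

-1857

Policy A (K + 34):
  H = 53
  S = 8
  K = 49 + 53 + 2·8 (+34 from intervention) = 152
  X = 232 + 53 + 6·8 + 2·152 = 637
  B = 54 − 3·637 = -1857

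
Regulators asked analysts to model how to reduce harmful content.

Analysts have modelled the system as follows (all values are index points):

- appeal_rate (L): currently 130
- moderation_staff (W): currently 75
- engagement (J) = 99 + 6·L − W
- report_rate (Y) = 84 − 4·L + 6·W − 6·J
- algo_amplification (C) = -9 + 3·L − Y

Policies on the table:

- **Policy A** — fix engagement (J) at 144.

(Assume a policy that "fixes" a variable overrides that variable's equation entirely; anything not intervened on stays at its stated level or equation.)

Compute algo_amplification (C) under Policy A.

Policy A (J := 144):
  L = 130
  W = 75
  J = 144
  Y = 84 − 4·130 + 6·75 − 6·144 = -850
  C = -9 + 3·130 − (-850) = 1231

1231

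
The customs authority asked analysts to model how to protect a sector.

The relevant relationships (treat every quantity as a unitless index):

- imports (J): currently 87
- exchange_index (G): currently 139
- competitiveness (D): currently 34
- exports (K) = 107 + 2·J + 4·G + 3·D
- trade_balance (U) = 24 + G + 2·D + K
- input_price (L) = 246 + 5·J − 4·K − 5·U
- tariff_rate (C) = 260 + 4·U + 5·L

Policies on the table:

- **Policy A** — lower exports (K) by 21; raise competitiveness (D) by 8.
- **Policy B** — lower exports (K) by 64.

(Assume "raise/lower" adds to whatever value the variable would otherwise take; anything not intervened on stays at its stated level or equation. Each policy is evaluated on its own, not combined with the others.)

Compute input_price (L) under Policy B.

Policy B (K − 64):
  J = 87
  G = 139
  D = 34
  K = 107 + 2·87 + 4·139 + 3·34 (−64 from intervention) = 875
  U = 24 + 139 + 2·34 + 875 = 1106
  L = 246 + 5·87 − 4·875 − 5·1106 = -8349

-8349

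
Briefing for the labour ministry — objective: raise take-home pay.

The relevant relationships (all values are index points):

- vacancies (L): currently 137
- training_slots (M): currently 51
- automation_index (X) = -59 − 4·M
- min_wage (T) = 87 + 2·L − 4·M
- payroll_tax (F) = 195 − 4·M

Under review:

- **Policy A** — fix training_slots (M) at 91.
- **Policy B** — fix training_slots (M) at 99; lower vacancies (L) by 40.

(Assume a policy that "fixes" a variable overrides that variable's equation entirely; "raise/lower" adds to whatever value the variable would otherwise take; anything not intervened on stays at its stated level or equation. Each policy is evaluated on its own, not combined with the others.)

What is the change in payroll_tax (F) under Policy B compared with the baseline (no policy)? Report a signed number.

-192

Baseline:
  M = 51
  F = 195 − 4·51 = -9
Policy B (M := 99, L − 40):
  M = 99
  F = 195 − 4·99 = -201
Change in F: -201 − (-9) = -192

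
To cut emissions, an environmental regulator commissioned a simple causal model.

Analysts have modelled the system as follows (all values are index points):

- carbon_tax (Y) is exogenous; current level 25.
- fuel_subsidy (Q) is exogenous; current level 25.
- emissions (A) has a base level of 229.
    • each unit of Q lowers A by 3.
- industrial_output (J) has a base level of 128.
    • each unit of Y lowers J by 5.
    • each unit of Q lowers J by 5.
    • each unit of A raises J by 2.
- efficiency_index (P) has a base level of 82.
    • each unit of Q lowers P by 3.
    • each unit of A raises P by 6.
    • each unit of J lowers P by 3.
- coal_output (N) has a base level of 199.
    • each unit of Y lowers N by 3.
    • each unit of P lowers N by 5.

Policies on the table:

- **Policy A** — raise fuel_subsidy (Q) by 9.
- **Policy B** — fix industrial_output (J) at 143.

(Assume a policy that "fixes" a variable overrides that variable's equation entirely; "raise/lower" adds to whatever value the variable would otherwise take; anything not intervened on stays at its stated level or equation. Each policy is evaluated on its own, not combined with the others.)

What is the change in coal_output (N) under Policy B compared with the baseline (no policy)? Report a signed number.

-645

Baseline:
  Y = 25
  Q = 25
  A = 229 − 3·25 = 154
  J = 128 − 5·25 − 5·25 + 2·154 = 186
  P = 82 − 3·25 + 6·154 − 3·186 = 373
  N = 199 − 3·25 − 5·373 = -1741
Policy B (J := 143):
  Y = 25
  Q = 25
  A = 229 − 3·25 = 154
  J = 143
  P = 82 − 3·25 + 6·154 − 3·143 = 502
  N = 199 − 3·25 − 5·502 = -2386
Change in N: -2386 − (-1741) = -645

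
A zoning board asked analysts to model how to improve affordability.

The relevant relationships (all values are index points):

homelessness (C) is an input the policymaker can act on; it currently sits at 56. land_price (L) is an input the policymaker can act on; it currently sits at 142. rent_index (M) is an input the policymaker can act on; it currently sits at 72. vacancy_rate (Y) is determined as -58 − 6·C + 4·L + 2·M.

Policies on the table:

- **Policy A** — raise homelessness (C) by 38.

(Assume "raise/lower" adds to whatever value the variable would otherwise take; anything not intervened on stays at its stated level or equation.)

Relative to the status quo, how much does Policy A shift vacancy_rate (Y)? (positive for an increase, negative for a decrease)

Baseline:
  C = 56
  L = 142
  M = 72
  Y = -58 − 6·56 + 4·142 + 2·72 = 318
Policy A (C + 38):
  C = 56 + 38 = 94
  L = 142
  M = 72
  Y = -58 − 6·94 + 4·142 + 2·72 = 90
Change in Y: 90 − 318 = -228

-228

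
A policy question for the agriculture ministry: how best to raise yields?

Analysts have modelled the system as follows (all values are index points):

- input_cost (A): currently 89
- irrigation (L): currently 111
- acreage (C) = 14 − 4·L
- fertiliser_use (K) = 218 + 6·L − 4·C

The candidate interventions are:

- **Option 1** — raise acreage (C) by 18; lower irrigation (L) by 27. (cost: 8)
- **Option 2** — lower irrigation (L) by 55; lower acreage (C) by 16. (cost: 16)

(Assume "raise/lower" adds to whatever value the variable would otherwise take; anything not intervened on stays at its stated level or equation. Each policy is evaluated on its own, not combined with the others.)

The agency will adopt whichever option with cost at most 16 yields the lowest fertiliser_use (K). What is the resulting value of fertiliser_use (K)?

Option 1 (C + 18, L − 27):
  L = 111 − 27 = 84
  C = 14 − 4·84 (+18 from intervention) = -304
  K = 218 + 6·84 − 4·(-304) = 1938
Option 2 (L − 55, C − 16):
  L = 111 − 55 = 56
  C = 14 − 4·56 (−16 from intervention) = -226
  K = 218 + 6·56 − 4·(-226) = 1458
Comparing — Option 1: K=1938, Option 2: K=1458. Lowest is 1458 (Option 2).

1458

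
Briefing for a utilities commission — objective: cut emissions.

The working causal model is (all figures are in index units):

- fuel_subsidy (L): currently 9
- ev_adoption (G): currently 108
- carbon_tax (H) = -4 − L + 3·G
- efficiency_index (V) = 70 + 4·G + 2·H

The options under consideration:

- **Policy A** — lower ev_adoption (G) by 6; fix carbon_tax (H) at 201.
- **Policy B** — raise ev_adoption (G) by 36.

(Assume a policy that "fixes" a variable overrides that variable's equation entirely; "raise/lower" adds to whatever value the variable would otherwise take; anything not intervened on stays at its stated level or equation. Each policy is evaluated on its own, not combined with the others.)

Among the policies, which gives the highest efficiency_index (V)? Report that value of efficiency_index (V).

1484

Policy A (G − 6, H := 201):
  L = 9
  G = 108 − 6 = 102
  H = 201
  V = 70 + 4·102 + 2·201 = 880
Policy B (G + 36):
  L = 9
  G = 108 + 36 = 144
  H = -4 − 9 + 3·144 = 419
  V = 70 + 4·144 + 2·419 = 1484
Comparing — Policy A: V=880, Policy B: V=1484. Highest is 1484 (Policy B).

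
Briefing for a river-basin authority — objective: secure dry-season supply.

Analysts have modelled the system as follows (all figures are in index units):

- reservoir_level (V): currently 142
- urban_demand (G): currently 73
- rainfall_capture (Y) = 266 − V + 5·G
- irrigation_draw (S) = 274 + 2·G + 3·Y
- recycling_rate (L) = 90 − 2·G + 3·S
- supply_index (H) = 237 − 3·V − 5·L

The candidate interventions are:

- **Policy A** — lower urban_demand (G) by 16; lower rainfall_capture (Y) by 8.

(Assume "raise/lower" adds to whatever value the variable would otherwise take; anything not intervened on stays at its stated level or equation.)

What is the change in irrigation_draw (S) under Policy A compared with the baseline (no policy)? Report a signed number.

Baseline:
  V = 142
  G = 73
  Y = 266 − 142 + 5·73 = 489
  S = 274 + 2·73 + 3·489 = 1887
Policy A (G − 16, Y − 8):
  V = 142
  G = 73 − 16 = 57
  Y = 266 − 142 + 5·57 (−8 from intervention) = 401
  S = 274 + 2·57 + 3·401 = 1591
Change in S: 1591 − 1887 = -296

-296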